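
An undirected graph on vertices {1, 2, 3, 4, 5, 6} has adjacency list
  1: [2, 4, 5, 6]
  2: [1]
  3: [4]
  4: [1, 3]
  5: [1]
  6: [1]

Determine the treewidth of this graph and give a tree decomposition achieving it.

Treewidth 1.
Bags: B1 = {1, 6}  B2 = {1, 4}  B3 = {3, 4}  B4 = {1, 2}  B5 = {1, 5}
Tree: B1–B2, B2–B3, B1–B4, B1–B5

Every bag has size at most 2, so the width is 2 − 1 = 1 and tw(G) ≤ 1. Any graph with an edge has treewidth ≥ 1, and G has the edge 6–1. Hence tw(G) = 1 exactly.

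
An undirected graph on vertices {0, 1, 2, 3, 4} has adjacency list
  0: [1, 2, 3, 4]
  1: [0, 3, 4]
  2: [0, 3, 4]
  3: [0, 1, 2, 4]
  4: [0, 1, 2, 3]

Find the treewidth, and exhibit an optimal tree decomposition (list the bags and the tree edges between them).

Each bag holds 4 vertices, so the decomposition has width 3, which upper-bounds the treewidth. On the other hand G contains the 4-clique {0, 1, 3, 4}. A clique must lie in a single bag of any decomposition, so no decomposition can have width below 3. Hence tw(G) = 3 exactly.

Treewidth 3.
Bags: B1 = {0, 2, 3, 4}  B2 = {0, 1, 3, 4}
Tree: B1–B2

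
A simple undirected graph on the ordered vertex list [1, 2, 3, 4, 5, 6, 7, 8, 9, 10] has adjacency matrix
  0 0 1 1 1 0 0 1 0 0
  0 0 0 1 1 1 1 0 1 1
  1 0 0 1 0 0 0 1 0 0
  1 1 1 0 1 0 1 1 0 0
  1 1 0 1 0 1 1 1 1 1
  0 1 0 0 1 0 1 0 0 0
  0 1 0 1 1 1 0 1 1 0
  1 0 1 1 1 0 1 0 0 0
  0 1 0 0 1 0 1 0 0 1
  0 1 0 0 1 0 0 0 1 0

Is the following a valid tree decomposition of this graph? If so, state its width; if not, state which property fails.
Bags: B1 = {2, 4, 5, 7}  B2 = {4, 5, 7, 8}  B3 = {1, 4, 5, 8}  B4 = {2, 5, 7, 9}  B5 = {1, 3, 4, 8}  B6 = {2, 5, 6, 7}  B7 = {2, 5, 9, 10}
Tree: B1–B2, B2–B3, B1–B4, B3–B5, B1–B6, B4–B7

Yes; width 3.

Every vertex of G appears in some bag (union = {1, 2, 3, 4, 5, 6, 7, 8, 9, 10}); every edge is covered by a bag; and for each vertex v the set of bags containing v is connected in the bag tree. The decomposition is therefore valid. The largest bag has 4 vertices, so the width is 3.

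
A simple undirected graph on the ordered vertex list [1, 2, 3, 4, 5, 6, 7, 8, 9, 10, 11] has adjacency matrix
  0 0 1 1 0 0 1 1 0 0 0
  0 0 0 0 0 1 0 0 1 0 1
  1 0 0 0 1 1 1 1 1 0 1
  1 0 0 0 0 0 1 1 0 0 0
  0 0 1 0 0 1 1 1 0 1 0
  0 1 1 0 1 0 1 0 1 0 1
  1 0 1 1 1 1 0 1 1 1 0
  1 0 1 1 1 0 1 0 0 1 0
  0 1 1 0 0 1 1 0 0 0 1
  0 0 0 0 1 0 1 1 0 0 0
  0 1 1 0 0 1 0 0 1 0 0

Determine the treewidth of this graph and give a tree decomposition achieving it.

Each bag holds 4 vertices, so the decomposition has width 3, which upper-bounds the treewidth. On the other hand G contains the 4-clique {2, 6, 9, 11}. A clique must lie in a single bag of any decomposition, so no decomposition can have width below 3. Hence tw(G) = 3 exactly.

Treewidth 3.
One optimal decomposition is:
Bags: B1 = {3, 5, 6, 7}  B2 = {3, 5, 7, 8}  B3 = {3, 6, 7, 9}  B4 = {1, 3, 7, 8}  B5 = {3, 6, 9, 11}  B6 = {2, 6, 9, 11}  B7 = {1, 4, 7, 8}  B8 = {5, 7, 8, 10}
Tree: B1–B2, B1–B3, B2–B4, B3–B5, B5–B6, B4–B7, B2–B8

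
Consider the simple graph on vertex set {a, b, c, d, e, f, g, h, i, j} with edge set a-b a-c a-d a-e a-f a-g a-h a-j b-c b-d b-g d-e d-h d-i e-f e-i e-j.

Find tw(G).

A width-2 tree decomposition is:
Bags: B1 = {a, d, e}  B2 = {a, d, h}  B3 = {a, b, d}  B4 = {a, e, f}  B5 = {a, b, g}  B6 = {d, e, i}  B7 = {a, b, c}  B8 = {a, e, j}
Tree: B1–B2, B2–B3, B1–B4, B3–B5, B1–B6, B3–B7, B4–B8
Every bag has size at most 3, so the width is 3 − 1 = 2 and tw(G) ≤ 2. On the other hand G contains the 3-clique {a, d, e}. A clique must lie in a single bag of any decomposition, so no decomposition can have width below 2. Hence tw(G) = 2 exactly.

2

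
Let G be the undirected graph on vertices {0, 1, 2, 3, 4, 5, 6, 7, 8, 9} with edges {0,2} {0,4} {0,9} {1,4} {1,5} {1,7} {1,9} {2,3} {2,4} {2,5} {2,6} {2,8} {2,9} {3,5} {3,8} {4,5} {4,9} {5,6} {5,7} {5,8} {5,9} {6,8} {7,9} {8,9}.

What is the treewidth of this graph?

3

A width-3 tree decomposition is:
Bags: B1 = {2, 4, 5, 9}  B2 = {2, 5, 8, 9}  B3 = {1, 4, 5, 9}  B4 = {2, 5, 6, 8}  B5 = {2, 3, 5, 8}  B6 = {1, 5, 7, 9}  B7 = {0, 2, 4, 9}
Tree: B1–B2, B1–B3, B2–B4, B4–B5, B3–B6, B1–B7
Each bag holds 4 vertices, so the decomposition has width 3, which upper-bounds the treewidth. For the lower bound, the 4 vertices {0, 2, 4, 9} are pairwise adjacent, and any tree decomposition puts a clique entirely inside one bag — forcing width ≥ 3. Combining the bounds, tw(G) = 3.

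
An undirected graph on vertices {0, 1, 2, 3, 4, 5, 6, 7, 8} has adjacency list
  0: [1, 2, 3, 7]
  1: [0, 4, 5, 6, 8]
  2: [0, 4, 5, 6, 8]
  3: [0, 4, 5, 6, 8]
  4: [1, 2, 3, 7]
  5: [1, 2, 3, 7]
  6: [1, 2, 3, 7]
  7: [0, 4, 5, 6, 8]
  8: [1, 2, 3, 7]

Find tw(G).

4

A width-4 tree decomposition is:
Bags: B1 = {1, 2, 3, 4, 7}  B2 = {1, 2, 3, 6, 7}  B3 = {1, 2, 3, 7, 8}  B4 = {0, 1, 2, 3, 7}  B5 = {1, 2, 3, 5, 7}
Tree: B1–B2, B2–B3, B3–B4, B4–B5
The largest bag has 5 vertices, giving width 4; this decomposition certifies tw(G) ≤ 4. For the lower bound: the 5 vertex sets {1,4}, {2,6}, {7,8}, {3}, {0} are disjoint, each induces a connected subgraph, and every pair is joined by at least one edge of G. Contracting each set to a single vertex therefore yields K_{5} as a minor, and since treewidth is minor-monotone, tw(G) ≥ tw(K_{5}) = 4. Hence tw(G) = 4 exactly.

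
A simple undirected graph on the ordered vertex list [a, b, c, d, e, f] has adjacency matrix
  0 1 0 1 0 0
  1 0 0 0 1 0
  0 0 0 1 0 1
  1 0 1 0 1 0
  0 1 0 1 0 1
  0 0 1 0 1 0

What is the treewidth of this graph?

2

A width-2 tree decomposition is:
Bags: B1 = {a, b, d}  B2 = {b, d, e}  B3 = {c, d, e}  B4 = {c, e, f}
Tree: B1–B2, B2–B3, B3–B4
The largest bag has 3 vertices, giving width 2; this decomposition certifies tw(G) ≤ 2. Since a–b–e–d–a is a cycle in G, G is not acyclic. Forests are exactly the graphs of treewidth ≤ 1, so tw(G) ≥ 2. Hence tw(G) = 2 exactly.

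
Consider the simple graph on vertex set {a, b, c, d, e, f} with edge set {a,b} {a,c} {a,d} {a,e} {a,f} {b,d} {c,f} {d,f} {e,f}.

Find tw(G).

2

A width-2 tree decomposition is:
Bags: B1 = {a, d, f}  B2 = {a, b, d}  B3 = {a, e, f}  B4 = {a, c, f}
Tree: B1–B2, B1–B3, B3–B4
Each bag holds 3 vertices, so the decomposition has width 2, which upper-bounds the treewidth. On the other hand G contains the 3-clique {a, d, f}. A clique must lie in a single bag of any decomposition, so no decomposition can have width below 2. Combining the bounds, tw(G) = 2.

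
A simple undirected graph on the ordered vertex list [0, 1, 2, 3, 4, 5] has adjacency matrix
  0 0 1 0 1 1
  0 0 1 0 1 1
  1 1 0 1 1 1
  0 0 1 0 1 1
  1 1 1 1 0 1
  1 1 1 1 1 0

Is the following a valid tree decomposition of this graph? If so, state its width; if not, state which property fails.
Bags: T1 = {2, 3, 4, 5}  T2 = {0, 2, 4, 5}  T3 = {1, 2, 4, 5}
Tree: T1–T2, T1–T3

Yes; width 3.

Checking the three conditions: (i) the bags cover all of {0, 1, 2, 3, 4, 5}; (ii) for each edge, some bag contains both endpoints; (iii) the bags containing any fixed vertex form a subtree. All hold, so the decomposition is valid with width 4 − 1 = 3.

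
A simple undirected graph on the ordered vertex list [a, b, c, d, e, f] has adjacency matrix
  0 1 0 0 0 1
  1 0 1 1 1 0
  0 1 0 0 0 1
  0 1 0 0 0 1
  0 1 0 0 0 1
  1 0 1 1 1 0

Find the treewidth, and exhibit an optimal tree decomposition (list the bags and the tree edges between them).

Treewidth 2.
Bags: B1 = {b, d, f}  B2 = {b, c, f}  B3 = {b, e, f}  B4 = {a, b, f}
Tree: B1–B2, B2–B3, B3–B4

The largest bag has 3 vertices, giving width 2; this decomposition certifies tw(G) ≤ 2. For the lower bound, G contains the cycle b–d–f–c–b, so G is not a forest; only forests have treewidth ≤ 1, hence tw(G) ≥ 2. Combining the bounds, tw(G) = 2.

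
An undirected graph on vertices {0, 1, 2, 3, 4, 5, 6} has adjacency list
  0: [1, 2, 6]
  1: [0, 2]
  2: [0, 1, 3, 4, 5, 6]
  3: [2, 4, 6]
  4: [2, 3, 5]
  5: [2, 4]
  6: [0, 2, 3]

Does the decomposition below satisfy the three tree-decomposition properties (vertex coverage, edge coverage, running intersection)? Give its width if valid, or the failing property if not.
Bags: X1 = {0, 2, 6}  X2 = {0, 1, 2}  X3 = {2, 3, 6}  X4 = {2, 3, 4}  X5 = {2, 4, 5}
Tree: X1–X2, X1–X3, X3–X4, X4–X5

Checking the three conditions: (i) the bags cover all of {0, 1, 2, 3, 4, 5, 6}; (ii) for each edge, some bag contains both endpoints; (iii) the bags containing any fixed vertex form a subtree. All hold, so the decomposition is valid with width 3 − 1 = 2.

Yes; width 2.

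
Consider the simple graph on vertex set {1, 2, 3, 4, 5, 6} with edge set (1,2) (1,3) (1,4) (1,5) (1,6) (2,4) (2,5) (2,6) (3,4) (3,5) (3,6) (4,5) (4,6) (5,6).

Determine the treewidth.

4

A width-4 tree decomposition is:
Bags: B1 = {1, 2, 4, 5, 6}  B2 = {1, 3, 4, 5, 6}
Tree: B1–B2
Every bag has size at most 5, so the width is 5 − 1 = 4 and tw(G) ≤ 4. For the lower bound, the 5 vertices {1, 2, 4, 5, 6} are pairwise adjacent, and any tree decomposition puts a clique entirely inside one bag — forcing width ≥ 4. The upper and lower bounds meet at 4, so that is the treewidth.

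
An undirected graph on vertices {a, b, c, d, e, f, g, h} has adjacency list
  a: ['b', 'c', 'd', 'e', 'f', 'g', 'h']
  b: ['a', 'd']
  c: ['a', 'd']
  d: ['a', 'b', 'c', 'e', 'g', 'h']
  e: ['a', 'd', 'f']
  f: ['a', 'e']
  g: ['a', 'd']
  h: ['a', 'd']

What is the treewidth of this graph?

A width-2 tree decomposition is:
Bags: B1 = {a, d, g}  B2 = {a, d, e}  B3 = {a, b, d}  B4 = {a, c, d}  B5 = {a, d, h}  B6 = {a, e, f}
Tree: B1–B2, B2–B3, B2–B4, B4–B5, B2–B6
Every bag has size at most 3, so the width is 3 − 1 = 2 and tw(G) ≤ 2. On the other hand G contains the 3-clique {a, d, g}. A clique must lie in a single bag of any decomposition, so no decomposition can have width below 2. Therefore the treewidth is 2.

2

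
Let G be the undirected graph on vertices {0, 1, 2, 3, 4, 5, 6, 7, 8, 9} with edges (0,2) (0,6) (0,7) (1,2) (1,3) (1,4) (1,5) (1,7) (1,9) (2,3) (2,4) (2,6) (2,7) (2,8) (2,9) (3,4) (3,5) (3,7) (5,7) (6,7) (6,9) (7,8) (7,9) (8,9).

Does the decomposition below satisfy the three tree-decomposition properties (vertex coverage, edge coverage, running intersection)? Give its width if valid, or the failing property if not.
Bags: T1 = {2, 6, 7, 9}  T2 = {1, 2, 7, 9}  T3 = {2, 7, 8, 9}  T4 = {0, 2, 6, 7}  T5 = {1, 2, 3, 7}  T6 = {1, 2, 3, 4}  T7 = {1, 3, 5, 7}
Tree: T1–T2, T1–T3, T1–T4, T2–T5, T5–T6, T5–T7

Yes; width 3.

Vertex coverage: the bags together contain {0, 1, 2, 3, 4, 5, 6, 7, 8, 9}, the full vertex set. Edge coverage: each edge of G has both endpoints in at least one bag. Running intersection: for every vertex, the bags containing it form a connected subtree. All three properties hold, so this is a valid tree decomposition of width max|bag| − 1 = 3, and hence tw(G) ≤ 3.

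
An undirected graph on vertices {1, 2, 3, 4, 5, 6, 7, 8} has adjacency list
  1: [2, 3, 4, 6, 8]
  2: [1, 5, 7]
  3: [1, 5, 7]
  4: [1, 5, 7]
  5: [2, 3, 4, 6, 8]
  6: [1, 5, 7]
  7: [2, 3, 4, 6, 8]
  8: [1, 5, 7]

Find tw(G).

3

A width-3 tree decomposition is:
Bags: B1 = {1, 2, 5, 7}  B2 = {1, 3, 5, 7}  B3 = {1, 4, 5, 7}  B4 = {1, 5, 7, 8}  B5 = {1, 5, 6, 7}
Tree: B1–B2, B2–B3, B3–B4, B4–B5
Each bag holds 4 vertices, so the decomposition has width 3, which upper-bounds the treewidth. For the lower bound: the 4 vertex sets {2,5}, {3,7}, {1}, {4} are disjoint, each induces a connected subgraph, and every pair is joined by at least one edge of G. Contracting each set to a single vertex therefore yields K_{4} as a minor, and since treewidth is minor-monotone, tw(G) ≥ tw(K_{4}) = 3. The upper and lower bounds meet at 3, so that is the treewidth.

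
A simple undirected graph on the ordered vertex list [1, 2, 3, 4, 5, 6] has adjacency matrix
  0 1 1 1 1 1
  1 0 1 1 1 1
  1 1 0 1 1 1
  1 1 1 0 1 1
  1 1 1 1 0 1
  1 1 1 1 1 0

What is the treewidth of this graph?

5

A width-5 tree decomposition is:
Bags: B1 = {1, 2, 3, 4, 5, 6}
Tree: (single bag)
A single bag containing all 6 vertices is trivially a valid decomposition of width 5. On the other hand G contains the 6-clique {1, 2, 3, 4, 5, 6}. A clique must lie in a single bag of any decomposition, so no decomposition can have width below 5. Therefore the treewidth is 5.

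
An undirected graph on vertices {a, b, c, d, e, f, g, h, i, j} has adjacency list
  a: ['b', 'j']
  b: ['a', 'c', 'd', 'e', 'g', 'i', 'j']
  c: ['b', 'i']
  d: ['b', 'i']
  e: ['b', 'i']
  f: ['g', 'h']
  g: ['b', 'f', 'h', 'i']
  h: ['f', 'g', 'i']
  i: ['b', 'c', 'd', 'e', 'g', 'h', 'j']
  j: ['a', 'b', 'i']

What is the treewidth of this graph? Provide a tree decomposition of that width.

Treewidth 2.
One such decomposition:
Bags: B1 = {b, i, j}  B2 = {b, d, i}  B3 = {b, g, i}  B4 = {g, h, i}  B5 = {a, b, j}  B6 = {b, e, i}  B7 = {b, c, i}  B8 = {f, g, h}
Tree: B1–B2, B1–B3, B3–B4, B1–B5, B1–B6, B3–B7, B4–B8

Each bag holds 3 vertices, so the decomposition has width 2, which upper-bounds the treewidth. On the other hand G contains the 3-clique {f, g, h}. A clique must lie in a single bag of any decomposition, so no decomposition can have width below 2. Hence tw(G) = 2 exactly.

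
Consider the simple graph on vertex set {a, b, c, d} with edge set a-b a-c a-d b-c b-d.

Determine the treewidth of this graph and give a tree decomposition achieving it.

Treewidth 2.
Bags: B1 = {a, b, d}  B2 = {a, b, c}
Tree: B1–B2

Every bag has size at most 3, so the width is 3 − 1 = 2 and tw(G) ≤ 2. On the other hand G contains the 3-clique {a, b, d}. A clique must lie in a single bag of any decomposition, so no decomposition can have width below 2. The upper and lower bounds meet at 2, so that is the treewidth.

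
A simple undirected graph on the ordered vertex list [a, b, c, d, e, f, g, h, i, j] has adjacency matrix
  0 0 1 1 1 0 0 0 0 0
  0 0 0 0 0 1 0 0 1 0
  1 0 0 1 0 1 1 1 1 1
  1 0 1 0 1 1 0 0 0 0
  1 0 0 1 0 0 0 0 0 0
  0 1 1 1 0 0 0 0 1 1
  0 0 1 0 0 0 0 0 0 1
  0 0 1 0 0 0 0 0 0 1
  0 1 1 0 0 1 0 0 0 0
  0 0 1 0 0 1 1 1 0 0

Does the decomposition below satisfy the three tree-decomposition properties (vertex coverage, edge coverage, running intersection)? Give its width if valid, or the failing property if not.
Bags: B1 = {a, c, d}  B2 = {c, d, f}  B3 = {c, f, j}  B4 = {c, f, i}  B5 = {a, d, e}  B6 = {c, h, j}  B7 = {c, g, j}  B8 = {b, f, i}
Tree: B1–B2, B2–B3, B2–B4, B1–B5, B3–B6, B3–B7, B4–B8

Checking the three conditions: (i) the bags cover all of {a, b, c, d, e, f, g, h, i, j}; (ii) for each edge, some bag contains both endpoints; (iii) the bags containing any fixed vertex form a subtree. All hold, so the decomposition is valid with width 3 − 1 = 2.

Yes; width 2.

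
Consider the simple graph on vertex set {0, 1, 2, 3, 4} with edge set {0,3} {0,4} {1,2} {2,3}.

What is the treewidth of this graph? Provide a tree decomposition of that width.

The largest bag has 2 vertices, giving width 1; this decomposition certifies tw(G) ≤ 1. G has an edge, so its treewidth is at least 1. Therefore the treewidth is 1.

Treewidth 1.
Bags: B1 = {0, 3}  B2 = {0, 4}  B3 = {2, 3}  B4 = {1, 2}
Tree: B1–B2, B1–B3, B3–B4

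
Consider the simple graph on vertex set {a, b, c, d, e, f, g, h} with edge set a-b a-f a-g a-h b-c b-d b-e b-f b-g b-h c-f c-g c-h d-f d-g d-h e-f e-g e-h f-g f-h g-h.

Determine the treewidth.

4

A width-4 tree decomposition is:
Bags: B1 = {b, e, f, g, h}  B2 = {b, d, f, g, h}  B3 = {a, b, f, g, h}  B4 = {b, c, f, g, h}
Tree: B1–B2, B2–B3, B3–B4
Every bag has size at most 5, so the width is 5 − 1 = 4 and tw(G) ≤ 4. Conversely, {b, d, f, g, h} is a clique of size 5, and the vertices of any clique must share a bag in every tree decomposition; so some bag has ≥ 5 vertices and tw(G) ≥ 4. Hence tw(G) = 4 exactly.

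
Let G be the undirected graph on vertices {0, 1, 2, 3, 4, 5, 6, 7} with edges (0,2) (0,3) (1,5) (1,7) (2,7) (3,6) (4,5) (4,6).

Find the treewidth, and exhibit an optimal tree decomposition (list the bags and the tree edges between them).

Every bag has size at most 3, so the width is 3 − 1 = 2 and tw(G) ≤ 2. Since 0–2–7–1–5–4–6–3–0 is a cycle in G, G is not acyclic. Forests are exactly the graphs of treewidth ≤ 1, so tw(G) ≥ 2. Combining the bounds, tw(G) = 2.

Treewidth 2.
One optimal decomposition is:
Bags: B1 = {0, 2, 7}  B2 = {0, 1, 7}  B3 = {0, 1, 5}  B4 = {0, 4, 5}  B5 = {0, 4, 6}  B6 = {0, 3, 6}
Tree: B1–B2, B2–B3, B3–B4, B4–B5, B5–B6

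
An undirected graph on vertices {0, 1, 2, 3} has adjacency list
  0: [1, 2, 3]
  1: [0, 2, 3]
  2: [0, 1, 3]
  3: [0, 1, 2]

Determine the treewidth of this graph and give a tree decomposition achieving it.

A single bag containing all 4 vertices is trivially a valid decomposition of width 3. On the other hand G contains the 4-clique {0, 1, 2, 3}. A clique must lie in a single bag of any decomposition, so no decomposition can have width below 3. Combining the bounds, tw(G) = 3.

Treewidth 3.
One such decomposition:
Bags: B1 = {0, 1, 2, 3}
Tree: (single bag)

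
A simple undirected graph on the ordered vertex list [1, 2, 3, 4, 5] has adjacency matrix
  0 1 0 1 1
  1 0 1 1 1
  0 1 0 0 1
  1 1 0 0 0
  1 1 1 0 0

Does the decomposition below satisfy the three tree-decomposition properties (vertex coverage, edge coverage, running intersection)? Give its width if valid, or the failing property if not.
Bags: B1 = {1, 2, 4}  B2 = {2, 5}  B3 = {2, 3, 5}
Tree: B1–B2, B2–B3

No — edge (1,5) lies in no bag.

A tree decomposition must satisfy three properties: every vertex lies in some bag; for every edge, both endpoints lie together in some bag; and for every vertex, the bags containing it form a connected subtree. Here edge (1,5) lies in no bag, so the decomposition is invalid.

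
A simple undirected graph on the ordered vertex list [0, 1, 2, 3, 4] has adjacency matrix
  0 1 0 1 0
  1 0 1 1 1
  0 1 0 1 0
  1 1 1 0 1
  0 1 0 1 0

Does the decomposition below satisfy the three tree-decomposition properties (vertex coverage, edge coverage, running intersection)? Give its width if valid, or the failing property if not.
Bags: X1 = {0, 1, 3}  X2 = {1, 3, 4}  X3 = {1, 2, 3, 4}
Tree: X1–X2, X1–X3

A tree decomposition must satisfy three properties: every vertex lies in some bag; for every edge, both endpoints lie together in some bag; and for every vertex, the bags containing it form a connected subtree. Here bags containing vertex 4 are not connected in the tree, so the decomposition is invalid.

No — bags containing vertex 4 are not connected in the tree.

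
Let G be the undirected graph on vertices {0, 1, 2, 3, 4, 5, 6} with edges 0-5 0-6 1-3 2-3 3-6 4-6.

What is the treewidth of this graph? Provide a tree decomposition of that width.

The largest bag has 2 vertices, giving width 1; this decomposition certifies tw(G) ≤ 1. G has an edge, so its treewidth is at least 1. Combining the bounds, tw(G) = 1.

Treewidth 1.
One such decomposition:
Bags: B1 = {0, 6}  B2 = {3, 6}  B3 = {1, 3}  B4 = {2, 3}  B5 = {0, 5}  B6 = {4, 6}
Tree: B1–B2, B2–B3, B3–B4, B1–B5, B1–B6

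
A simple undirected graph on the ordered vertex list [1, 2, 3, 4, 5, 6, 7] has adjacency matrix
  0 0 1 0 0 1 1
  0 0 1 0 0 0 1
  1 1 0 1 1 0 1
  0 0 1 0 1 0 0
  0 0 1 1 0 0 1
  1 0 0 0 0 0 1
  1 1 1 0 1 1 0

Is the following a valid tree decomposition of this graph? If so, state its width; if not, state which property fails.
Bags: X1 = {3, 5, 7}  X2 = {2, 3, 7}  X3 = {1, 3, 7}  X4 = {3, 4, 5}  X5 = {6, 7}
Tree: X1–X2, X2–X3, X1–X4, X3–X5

A tree decomposition must satisfy three properties: every vertex lies in some bag; for every edge, both endpoints lie together in some bag; and for every vertex, the bags containing it form a connected subtree. Here edge (1,6) lies in no bag, so the decomposition is invalid.

No — edge (1,6) lies in no bag.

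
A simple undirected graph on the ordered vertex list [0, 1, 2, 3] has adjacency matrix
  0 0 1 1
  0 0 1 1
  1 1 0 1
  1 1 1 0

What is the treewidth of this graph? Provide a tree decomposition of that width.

Treewidth 2.
One such decomposition:
Bags: B1 = {0, 2, 3}  B2 = {1, 2, 3}
Tree: B1–B2

Every bag has size at most 3, so the width is 3 − 1 = 2 and tw(G) ≤ 2. On the other hand G contains the 3-clique {0, 2, 3}. A clique must lie in a single bag of any decomposition, so no decomposition can have width below 2. Hence tw(G) = 2 exactly.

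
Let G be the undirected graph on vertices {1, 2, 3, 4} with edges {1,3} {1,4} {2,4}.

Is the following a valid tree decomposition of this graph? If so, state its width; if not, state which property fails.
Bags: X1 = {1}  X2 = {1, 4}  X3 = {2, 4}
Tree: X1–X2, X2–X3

A tree decomposition must satisfy three properties: every vertex lies in some bag; for every edge, both endpoints lie together in some bag; and for every vertex, the bags containing it form a connected subtree. Here vertex 3 appears in no bag, so the decomposition is invalid.

No — vertex 3 appears in no bag.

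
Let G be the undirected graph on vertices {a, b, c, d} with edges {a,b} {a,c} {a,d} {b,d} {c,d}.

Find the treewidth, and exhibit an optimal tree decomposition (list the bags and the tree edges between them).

Treewidth 2.
One such decomposition:
Bags: B1 = {a, b, d}  B2 = {a, c, d}
Tree: B1–B2

Each bag holds 3 vertices, so the decomposition has width 2, which upper-bounds the treewidth. For the lower bound, the 3 vertices {a, c, d} are pairwise adjacent, and any tree decomposition puts a clique entirely inside one bag — forcing width ≥ 2. The upper and lower bounds meet at 2, so that is the treewidth.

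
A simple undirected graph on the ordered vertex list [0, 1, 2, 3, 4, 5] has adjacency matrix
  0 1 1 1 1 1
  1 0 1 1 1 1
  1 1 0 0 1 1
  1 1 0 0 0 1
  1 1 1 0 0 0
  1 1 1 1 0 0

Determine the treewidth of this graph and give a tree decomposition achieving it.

Each bag holds 4 vertices, so the decomposition has width 3, which upper-bounds the treewidth. On the other hand G contains the 4-clique {0, 1, 2, 4}. A clique must lie in a single bag of any decomposition, so no decomposition can have width below 3. The upper and lower bounds meet at 3, so that is the treewidth.

Treewidth 3.
One such decomposition:
Bags: B1 = {0, 1, 3, 5}  B2 = {0, 1, 2, 5}  B3 = {0, 1, 2, 4}
Tree: B1–B2, B2–B3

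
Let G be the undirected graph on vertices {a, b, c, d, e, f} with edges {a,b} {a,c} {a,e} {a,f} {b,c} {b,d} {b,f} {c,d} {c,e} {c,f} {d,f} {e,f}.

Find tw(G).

A width-3 tree decomposition is:
Bags: B1 = {a, c, e, f}  B2 = {a, b, c, f}  B3 = {b, c, d, f}
Tree: B1–B2, B2–B3
The largest bag has 4 vertices, giving width 3; this decomposition certifies tw(G) ≤ 3. For the lower bound, the 4 vertices {b, c, d, f} are pairwise adjacent, and any tree decomposition puts a clique entirely inside one bag — forcing width ≥ 3. Therefore the treewidth is 3.

3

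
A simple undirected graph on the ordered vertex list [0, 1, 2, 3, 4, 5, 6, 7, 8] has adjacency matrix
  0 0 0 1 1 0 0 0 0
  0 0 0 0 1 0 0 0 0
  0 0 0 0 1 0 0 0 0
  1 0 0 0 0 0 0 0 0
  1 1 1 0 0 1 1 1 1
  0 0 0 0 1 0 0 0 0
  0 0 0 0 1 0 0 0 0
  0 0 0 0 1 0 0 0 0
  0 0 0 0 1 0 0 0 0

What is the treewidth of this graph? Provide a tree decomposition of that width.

The largest bag has 2 vertices, giving width 1; this decomposition certifies tw(G) ≤ 1. Since G has at least one edge (e.g. 4–8), it is not an edgeless graph, so tw(G) ≥ 1. The upper and lower bounds meet at 1, so that is the treewidth.

Treewidth 1.
One optimal decomposition is:
Bags: B1 = {4, 8}  B2 = {0, 4}  B3 = {4, 7}  B4 = {4, 5}  B5 = {0, 3}  B6 = {2, 4}  B7 = {1, 4}  B8 = {4, 6}
Tree: B1–B2, B2–B3, B1–B4, B2–B5, B2–B6, B3–B7, B3–B8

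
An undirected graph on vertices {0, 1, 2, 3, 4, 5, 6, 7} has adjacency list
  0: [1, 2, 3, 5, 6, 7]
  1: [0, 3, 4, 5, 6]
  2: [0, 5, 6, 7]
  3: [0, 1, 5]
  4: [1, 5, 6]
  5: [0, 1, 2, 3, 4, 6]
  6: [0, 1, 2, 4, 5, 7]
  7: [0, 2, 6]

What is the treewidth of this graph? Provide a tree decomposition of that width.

Treewidth 3.
One such decomposition:
Bags: B1 = {0, 2, 5, 6}  B2 = {0, 1, 5, 6}  B3 = {1, 4, 5, 6}  B4 = {0, 2, 6, 7}  B5 = {0, 1, 3, 5}
Tree: B1–B2, B2–B3, B1–B4, B2–B5

Every bag has size at most 4, so the width is 4 − 1 = 3 and tw(G) ≤ 3. For the lower bound, the 4 vertices {0, 1, 3, 5} are pairwise adjacent, and any tree decomposition puts a clique entirely inside one bag — forcing width ≥ 3. Hence tw(G) = 3 exactly.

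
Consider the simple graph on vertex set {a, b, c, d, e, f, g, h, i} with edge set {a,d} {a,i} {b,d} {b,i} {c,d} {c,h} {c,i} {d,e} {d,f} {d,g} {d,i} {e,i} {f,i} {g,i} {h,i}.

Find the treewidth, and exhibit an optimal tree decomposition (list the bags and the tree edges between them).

Treewidth 2.
Bags: B1 = {d, e, i}  B2 = {c, d, i}  B3 = {d, g, i}  B4 = {b, d, i}  B5 = {a, d, i}  B6 = {d, f, i}  B7 = {c, h, i}
Tree: B1–B2, B1–B3, B2–B4, B1–B5, B2–B6, B2–B7

The largest bag has 3 vertices, giving width 2; this decomposition certifies tw(G) ≤ 2. For the lower bound, the 3 vertices {d, f, i} are pairwise adjacent, and any tree decomposition puts a clique entirely inside one bag — forcing width ≥ 2. Hence tw(G) = 2 exactly.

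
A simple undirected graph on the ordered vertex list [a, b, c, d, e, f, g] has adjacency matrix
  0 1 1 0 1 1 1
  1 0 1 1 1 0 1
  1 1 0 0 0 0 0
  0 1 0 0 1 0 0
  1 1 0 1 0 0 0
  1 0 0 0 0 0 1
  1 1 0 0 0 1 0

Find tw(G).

2

A width-2 tree decomposition is:
Bags: B1 = {a, b, e}  B2 = {b, d, e}  B3 = {a, b, g}  B4 = {a, b, c}  B5 = {a, f, g}
Tree: B1–B2, B1–B3, B1–B4, B3–B5
Every bag has size at most 3, so the width is 3 − 1 = 2 and tw(G) ≤ 2. Conversely, {b, d, e} is a clique of size 3, and the vertices of any clique must share a bag in every tree decomposition; so some bag has ≥ 3 vertices and tw(G) ≥ 2. Combining the bounds, tw(G) = 2.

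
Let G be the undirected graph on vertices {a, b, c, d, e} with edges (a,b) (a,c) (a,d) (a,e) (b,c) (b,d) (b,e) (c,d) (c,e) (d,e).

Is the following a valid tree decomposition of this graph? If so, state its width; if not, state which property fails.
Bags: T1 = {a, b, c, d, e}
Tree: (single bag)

Yes; width 4.

Checking the three conditions: (i) the bags cover all of {a, b, c, d, e}; (ii) for each edge, some bag contains both endpoints; (iii) the bags containing any fixed vertex form a subtree. All hold, so the decomposition is valid with width 5 − 1 = 4.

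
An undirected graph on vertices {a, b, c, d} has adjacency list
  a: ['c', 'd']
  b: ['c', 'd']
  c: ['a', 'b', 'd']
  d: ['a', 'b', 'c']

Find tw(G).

A width-2 tree decomposition is:
Bags: B1 = {a, c, d}  B2 = {b, c, d}
Tree: B1–B2
Each bag holds 3 vertices, so the decomposition has width 2, which upper-bounds the treewidth. For the lower bound, the 3 vertices {a, c, d} are pairwise adjacent, and any tree decomposition puts a clique entirely inside one bag — forcing width ≥ 2. The upper and lower bounds meet at 2, so that is the treewidth.

2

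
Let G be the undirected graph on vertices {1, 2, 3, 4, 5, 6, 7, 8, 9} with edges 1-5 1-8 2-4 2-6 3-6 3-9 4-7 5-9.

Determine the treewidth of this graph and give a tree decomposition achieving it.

The largest bag has 2 vertices, giving width 1; this decomposition certifies tw(G) ≤ 1. Since G has at least one edge (e.g. 8–1), it is not an edgeless graph, so tw(G) ≥ 1. Combining the bounds, tw(G) = 1.

Treewidth 1.
One optimal decomposition is:
Bags: B1 = {1, 8}  B2 = {1, 5}  B3 = {5, 9}  B4 = {3, 9}  B5 = {3, 6}  B6 = {2, 6}  B7 = {2, 4}  B8 = {4, 7}
Tree: B1–B2, B2–B3, B3–B4, B4–B5, B5–B6, B6–B7, B7–B8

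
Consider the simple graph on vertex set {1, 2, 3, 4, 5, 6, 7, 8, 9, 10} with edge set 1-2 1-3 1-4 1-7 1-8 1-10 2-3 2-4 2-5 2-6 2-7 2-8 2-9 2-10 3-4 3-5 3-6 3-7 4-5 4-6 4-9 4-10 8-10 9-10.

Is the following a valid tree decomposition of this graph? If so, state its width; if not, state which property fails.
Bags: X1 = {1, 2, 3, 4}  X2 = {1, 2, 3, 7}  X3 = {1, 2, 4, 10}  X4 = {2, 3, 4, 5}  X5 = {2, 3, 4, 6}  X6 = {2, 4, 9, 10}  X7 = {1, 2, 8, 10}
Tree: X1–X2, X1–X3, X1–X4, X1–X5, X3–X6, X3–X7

Yes; width 3.

Every vertex of G appears in some bag (union = {1, 2, 3, 4, 5, 6, 7, 8, 9, 10}); every edge is covered by a bag; and for each vertex v the set of bags containing v is connected in the bag tree. The decomposition is therefore valid. The largest bag has 4 vertices, so the width is 3.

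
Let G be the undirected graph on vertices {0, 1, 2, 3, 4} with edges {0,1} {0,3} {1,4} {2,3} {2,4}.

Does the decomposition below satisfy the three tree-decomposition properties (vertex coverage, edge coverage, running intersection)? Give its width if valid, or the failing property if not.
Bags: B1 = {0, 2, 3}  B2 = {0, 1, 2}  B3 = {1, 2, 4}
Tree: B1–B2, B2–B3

Yes; width 2.

Vertex coverage: the bags together contain {0, 1, 2, 3, 4}, the full vertex set. Edge coverage: each edge of G has both endpoints in at least one bag. Running intersection: for every vertex, the bags containing it form a connected subtree. All three properties hold, so this is a valid tree decomposition of width max|bag| − 1 = 2, and hence tw(G) ≤ 2.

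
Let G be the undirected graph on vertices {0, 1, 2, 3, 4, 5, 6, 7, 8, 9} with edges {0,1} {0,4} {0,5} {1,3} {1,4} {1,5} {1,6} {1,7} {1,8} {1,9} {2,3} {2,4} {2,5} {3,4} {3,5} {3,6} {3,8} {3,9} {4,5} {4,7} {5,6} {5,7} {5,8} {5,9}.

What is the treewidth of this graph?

A width-3 tree decomposition is:
Bags: B1 = {1, 3, 4, 5}  B2 = {2, 3, 4, 5}  B3 = {1, 3, 5, 6}  B4 = {0, 1, 4, 5}  B5 = {1, 3, 5, 8}  B6 = {1, 3, 5, 9}  B7 = {1, 4, 5, 7}
Tree: B1–B2, B1–B3, B1–B4, B3–B5, B1–B6, B4–B7
Each bag holds 4 vertices, so the decomposition has width 3, which upper-bounds the treewidth. On the other hand G contains the 4-clique {0, 1, 4, 5}. A clique must lie in a single bag of any decomposition, so no decomposition can have width below 3. The upper and lower bounds meet at 3, so that is the treewidth.

3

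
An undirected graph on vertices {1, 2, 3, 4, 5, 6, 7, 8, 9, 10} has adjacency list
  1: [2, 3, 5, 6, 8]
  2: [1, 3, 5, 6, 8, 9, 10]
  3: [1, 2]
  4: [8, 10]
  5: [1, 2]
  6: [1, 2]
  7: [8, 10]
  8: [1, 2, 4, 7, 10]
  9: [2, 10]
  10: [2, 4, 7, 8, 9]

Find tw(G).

A width-2 tree decomposition is:
Bags: B1 = {2, 8, 10}  B2 = {4, 8, 10}  B3 = {1, 2, 8}  B4 = {1, 2, 3}  B5 = {7, 8, 10}  B6 = {1, 2, 5}  B7 = {2, 9, 10}  B8 = {1, 2, 6}
Tree: B1–B2, B1–B3, B3–B4, B1–B5, B3–B6, B1–B7, B6–B8
Every bag has size at most 3, so the width is 3 − 1 = 2 and tw(G) ≤ 2. Conversely, {1, 2, 8} is a clique of size 3, and the vertices of any clique must share a bag in every tree decomposition; so some bag has ≥ 3 vertices and tw(G) ≥ 2. Therefore the treewidth is 2.

2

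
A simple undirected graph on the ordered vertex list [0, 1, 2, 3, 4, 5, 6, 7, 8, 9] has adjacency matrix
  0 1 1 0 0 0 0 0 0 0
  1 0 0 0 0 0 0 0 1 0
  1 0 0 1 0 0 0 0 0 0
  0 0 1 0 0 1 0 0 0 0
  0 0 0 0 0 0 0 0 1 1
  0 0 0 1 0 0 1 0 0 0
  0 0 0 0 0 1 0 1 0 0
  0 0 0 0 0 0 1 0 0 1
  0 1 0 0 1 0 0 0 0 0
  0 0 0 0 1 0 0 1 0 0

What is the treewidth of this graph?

2

A width-2 tree decomposition is:
Bags: B1 = {6, 7, 9}  B2 = {4, 6, 9}  B3 = {4, 6, 8}  B4 = {1, 6, 8}  B5 = {0, 1, 6}  B6 = {0, 2, 6}  B7 = {2, 3, 6}  B8 = {3, 5, 6}
Tree: B1–B2, B2–B3, B3–B4, B4–B5, B5–B6, B6–B7, B7–B8
Each bag holds 3 vertices, so the decomposition has width 2, which upper-bounds the treewidth. The edges 6–7–9–4–8–1–0–2–3–5–6 form a cycle, so G is not a tree and its treewidth is at least 2. Therefore the treewidth is 2.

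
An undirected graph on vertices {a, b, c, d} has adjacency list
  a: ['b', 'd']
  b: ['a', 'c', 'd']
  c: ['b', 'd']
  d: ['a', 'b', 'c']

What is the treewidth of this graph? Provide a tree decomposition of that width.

Every bag has size at most 3, so the width is 3 − 1 = 2 and tw(G) ≤ 2. Conversely, {b, c, d} is a clique of size 3, and the vertices of any clique must share a bag in every tree decomposition; so some bag has ≥ 3 vertices and tw(G) ≥ 2. Hence tw(G) = 2 exactly.

Treewidth 2.
One optimal decomposition is:
Bags: B1 = {b, c, d}  B2 = {a, b, d}
Tree: B1–B2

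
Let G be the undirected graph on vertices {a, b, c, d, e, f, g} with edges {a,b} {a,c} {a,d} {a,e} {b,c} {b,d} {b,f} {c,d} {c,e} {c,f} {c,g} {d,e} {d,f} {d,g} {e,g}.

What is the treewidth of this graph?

A width-3 tree decomposition is:
Bags: B1 = {a, c, d, e}  B2 = {c, d, e, g}  B3 = {a, b, c, d}  B4 = {b, c, d, f}
Tree: B1–B2, B1–B3, B3–B4
Each bag holds 4 vertices, so the decomposition has width 3, which upper-bounds the treewidth. On the other hand G contains the 4-clique {c, d, e, g}. A clique must lie in a single bag of any decomposition, so no decomposition can have width below 3. The upper and lower bounds meet at 3, so that is the treewidth.

3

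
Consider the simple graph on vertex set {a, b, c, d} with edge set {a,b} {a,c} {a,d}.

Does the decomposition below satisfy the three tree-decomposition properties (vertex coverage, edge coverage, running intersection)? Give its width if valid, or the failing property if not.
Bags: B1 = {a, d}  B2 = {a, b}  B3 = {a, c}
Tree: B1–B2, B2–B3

Vertex coverage: the bags together contain {a, b, c, d}, the full vertex set. Edge coverage: each edge of G has both endpoints in at least one bag. Running intersection: for every vertex, the bags containing it form a connected subtree. All three properties hold, so this is a valid tree decomposition of width max|bag| − 1 = 1, and hence tw(G) ≤ 1.

Yes; width 1.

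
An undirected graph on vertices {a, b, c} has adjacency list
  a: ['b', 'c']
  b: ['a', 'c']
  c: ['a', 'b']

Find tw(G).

A width-2 tree decomposition is:
Bags: B1 = {a, b, c}
Tree: (single bag)
A single bag containing all 3 vertices is trivially a valid decomposition of width 2. Conversely, {a, b, c} is a clique of size 3, and the vertices of any clique must share a bag in every tree decomposition; so some bag has ≥ 3 vertices and tw(G) ≥ 2. Hence tw(G) = 2 exactly.

2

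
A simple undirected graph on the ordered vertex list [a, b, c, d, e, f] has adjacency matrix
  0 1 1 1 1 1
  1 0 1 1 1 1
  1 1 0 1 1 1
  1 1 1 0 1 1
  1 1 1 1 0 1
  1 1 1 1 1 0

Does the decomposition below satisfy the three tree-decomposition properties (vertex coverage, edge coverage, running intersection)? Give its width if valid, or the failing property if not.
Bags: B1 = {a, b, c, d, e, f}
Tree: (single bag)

Every vertex of G appears in some bag (union = {a, b, c, d, e, f}); every edge is covered by a bag; and for each vertex v the set of bags containing v is connected in the bag tree. The decomposition is therefore valid. The largest bag has 6 vertices, so the width is 5.

Yes; width 5.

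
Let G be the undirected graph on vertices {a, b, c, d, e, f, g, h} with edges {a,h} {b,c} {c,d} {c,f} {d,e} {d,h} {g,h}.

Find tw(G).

A width-1 tree decomposition is:
Bags: B1 = {d, h}  B2 = {c, d}  B3 = {a, h}  B4 = {d, e}  B5 = {b, c}  B6 = {g, h}  B7 = {c, f}
Tree: B1–B2, B1–B3, B1–B4, B2–B5, B1–B6, B2–B7
Every bag has size at most 2, so the width is 2 − 1 = 1 and tw(G) ≤ 1. Any graph with an edge has treewidth ≥ 1, and G has the edge d–h. Hence tw(G) = 1 exactly.

1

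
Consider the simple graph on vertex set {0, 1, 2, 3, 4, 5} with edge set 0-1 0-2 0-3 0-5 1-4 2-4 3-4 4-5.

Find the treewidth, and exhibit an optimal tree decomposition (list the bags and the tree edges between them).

Each bag holds 3 vertices, so the decomposition has width 2, which upper-bounds the treewidth. The edges 4–3–0–5–4 form a cycle, so G is not a tree and its treewidth is at least 2. The upper and lower bounds meet at 2, so that is the treewidth.

Treewidth 2.
One optimal decomposition is:
Bags: B1 = {0, 3, 4}  B2 = {0, 4, 5}  B3 = {0, 1, 4}  B4 = {0, 2, 4}
Tree: B1–B2, B2–B3, B3–B4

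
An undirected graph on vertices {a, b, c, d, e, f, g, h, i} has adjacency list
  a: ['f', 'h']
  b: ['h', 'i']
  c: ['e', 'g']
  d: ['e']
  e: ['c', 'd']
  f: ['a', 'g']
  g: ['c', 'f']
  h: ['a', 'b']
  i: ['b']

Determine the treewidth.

1

A width-1 tree decomposition is:
Bags: B1 = {d, e}  B2 = {c, e}  B3 = {c, g}  B4 = {f, g}  B5 = {a, f}  B6 = {a, h}  B7 = {b, h}  B8 = {b, i}
Tree: B1–B2, B2–B3, B3–B4, B4–B5, B5–B6, B6–B7, B7–B8
Every bag has size at most 2, so the width is 2 − 1 = 1 and tw(G) ≤ 1. Since G has at least one edge (e.g. d–e), it is not an edgeless graph, so tw(G) ≥ 1. Combining the bounds, tw(G) = 1.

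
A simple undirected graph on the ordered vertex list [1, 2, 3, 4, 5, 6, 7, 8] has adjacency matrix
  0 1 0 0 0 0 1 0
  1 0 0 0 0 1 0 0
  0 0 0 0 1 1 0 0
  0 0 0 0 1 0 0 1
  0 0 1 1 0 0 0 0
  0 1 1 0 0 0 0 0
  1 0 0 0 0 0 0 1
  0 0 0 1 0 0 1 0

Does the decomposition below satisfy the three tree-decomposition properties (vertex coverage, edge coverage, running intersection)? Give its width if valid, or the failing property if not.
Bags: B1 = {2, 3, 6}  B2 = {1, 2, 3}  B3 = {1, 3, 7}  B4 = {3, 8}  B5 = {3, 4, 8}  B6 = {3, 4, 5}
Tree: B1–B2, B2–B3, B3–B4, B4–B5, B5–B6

No — edge (7,8) lies in no bag.

A tree decomposition must satisfy three properties: every vertex lies in some bag; for every edge, both endpoints lie together in some bag; and for every vertex, the bags containing it form a connected subtree. Here edge (7,8) lies in no bag, so the decomposition is invalid.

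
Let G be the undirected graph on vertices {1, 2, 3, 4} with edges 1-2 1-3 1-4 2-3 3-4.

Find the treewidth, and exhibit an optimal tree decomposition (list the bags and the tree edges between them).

Each bag holds 3 vertices, so the decomposition has width 2, which upper-bounds the treewidth. On the other hand G contains the 3-clique {1, 2, 3}. A clique must lie in a single bag of any decomposition, so no decomposition can have width below 2. The upper and lower bounds meet at 2, so that is the treewidth.

Treewidth 2.
Bags: B1 = {1, 2, 3}  B2 = {1, 3, 4}
Tree: B1–B2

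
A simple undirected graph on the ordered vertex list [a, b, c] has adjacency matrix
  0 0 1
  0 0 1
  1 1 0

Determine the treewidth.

A width-1 tree decomposition is:
Bags: B1 = {b, c}  B2 = {a, c}
Tree: B1–B2
The largest bag has 2 vertices, giving width 1; this decomposition certifies tw(G) ≤ 1. Since G has at least one edge (e.g. b–c), it is not an edgeless graph, so tw(G) ≥ 1. The upper and lower bounds meet at 1, so that is the treewidth.

1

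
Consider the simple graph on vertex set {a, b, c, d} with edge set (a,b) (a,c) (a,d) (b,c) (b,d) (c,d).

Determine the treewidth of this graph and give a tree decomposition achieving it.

A single bag containing all 4 vertices is trivially a valid decomposition of width 3. Conversely, {a, b, c, d} is a clique of size 4, and the vertices of any clique must share a bag in every tree decomposition; so some bag has ≥ 4 vertices and tw(G) ≥ 3. The upper and lower bounds meet at 3, so that is the treewidth.

Treewidth 3.
One such decomposition:
Bags: B1 = {a, b, c, d}
Tree: (single bag)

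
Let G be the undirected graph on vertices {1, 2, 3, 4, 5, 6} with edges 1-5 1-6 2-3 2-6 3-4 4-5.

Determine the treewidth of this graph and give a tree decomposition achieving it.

Treewidth 2.
Bags: B1 = {1, 4, 5}  B2 = {1, 3, 4}  B3 = {1, 2, 3}  B4 = {1, 2, 6}
Tree: B1–B2, B2–B3, B3–B4

Every bag has size at most 3, so the width is 3 − 1 = 2 and tw(G) ≤ 2. The edges 1–5–4–3–2–6–1 form a cycle, so G is not a tree and its treewidth is at least 2. Hence tw(G) = 2 exactly.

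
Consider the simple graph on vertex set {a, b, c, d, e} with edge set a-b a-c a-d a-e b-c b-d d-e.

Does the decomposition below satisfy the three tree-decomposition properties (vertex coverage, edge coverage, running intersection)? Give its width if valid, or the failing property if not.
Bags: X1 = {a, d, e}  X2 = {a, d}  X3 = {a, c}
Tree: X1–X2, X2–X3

A tree decomposition must satisfy three properties: every vertex lies in some bag; for every edge, both endpoints lie together in some bag; and for every vertex, the bags containing it form a connected subtree. Here vertex b appears in no bag, so the decomposition is invalid.

No — vertex b appears in no bag.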